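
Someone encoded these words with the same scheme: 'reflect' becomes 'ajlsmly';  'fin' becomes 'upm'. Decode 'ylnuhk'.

danger

The output letters match the input read backwards, each shifted +7: reflect reversed is tcelfer. Read the word backwards and shift each letter +7.
Undoing it on ylnuhk: shift back: y−7=r, l−7=e, n−7=g, u−7=n, h−7=a, k−7=d → regnad; then reverse → danger.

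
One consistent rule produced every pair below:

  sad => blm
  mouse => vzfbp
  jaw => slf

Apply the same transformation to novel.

wzepu

The shift depends on letter class: consonant s→b is +9, but vowel a→l is +11. Two shifts are in play — +11 for a/e/i/o/u, +9 for every other letter.
Applying it to novel: n(cons)+9=w, o(vowel)+11=z, v(cons)+9=e, e(vowel)+11=p, l(cons)+9=u.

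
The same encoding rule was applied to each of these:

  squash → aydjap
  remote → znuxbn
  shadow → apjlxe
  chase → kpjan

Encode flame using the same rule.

The shift depends on letter class: consonant s→a is +8, but vowel u→d is +9. Vowels shift forward by 9 and consonants shift forward by 8.
For flame: f(cons)+8=n, l(cons)+8=t, a(vowel)+9=j, m(cons)+8=u, e(vowel)+9=n.

ntjun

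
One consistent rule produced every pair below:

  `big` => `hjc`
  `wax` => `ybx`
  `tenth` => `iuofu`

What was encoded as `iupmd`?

cloth

The output letters match the input read backwards, each shifted +1: big reversed is gib. Read the word backwards and shift each letter +1.
Reversing it on iupmd: shift back: i−1=h, u−1=t, p−1=o, m−1=l, d−1=c → htolc; then reverse → cloth.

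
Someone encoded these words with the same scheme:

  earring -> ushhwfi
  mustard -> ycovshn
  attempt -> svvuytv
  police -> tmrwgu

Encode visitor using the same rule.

e(4)→u(20) and a(0)→s(18) fit y≡7x+18 (mod 26); the inverse of 7 mod 26 is 15. This is an affine cipher: with a=0,…,z=25, each position x becomes (7x+18) mod 26.
On visitor: v(21)→7·21+18≡9=j; i(8)→7·8+18≡22=w; s(18)→7·18+18≡14=o; i(8)→7·8+18≡22=w; t(19)→7·19+18≡21=v; o(14)→7·14+18≡12=m; r(17)→7·17+18≡7=h (all mod 26).

jwowvmh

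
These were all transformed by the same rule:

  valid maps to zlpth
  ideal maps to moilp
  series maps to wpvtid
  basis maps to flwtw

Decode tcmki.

It's a Vigenère-style cipher with numeric key [4,11]: position i shifts by key[i mod 2].
Decoding tcmki: t−4=p, c−11=r, m−4=i, k−11=z, i−4=e.

prize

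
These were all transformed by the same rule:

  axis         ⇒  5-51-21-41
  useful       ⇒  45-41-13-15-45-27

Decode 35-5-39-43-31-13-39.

a(#1)→5 and x(#24)→51: differences scale by 2, so n = 2·pos + 3. Each letter becomes 2×(its alphabet position, a=1..z=26) + 3.
Undoing it on 35-5-39-43-31-13-39: 35→(35−3)÷2=16=p, 5→(5−3)÷2=1=a, 39→(39−3)÷2=18=r, 43→(43−3)÷2=20=t, 31→(31−3)÷2=14=n, 13→(13−3)÷2=5=e, 39→(39−3)÷2=18=r.

partner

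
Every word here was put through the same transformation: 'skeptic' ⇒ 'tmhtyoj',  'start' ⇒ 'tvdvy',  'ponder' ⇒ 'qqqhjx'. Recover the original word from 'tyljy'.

Each letter shifts forward by (position + 1), i.e. 1, 2, 3, … — the shift grows by one for each successive letter.
Undoing it on tyljy: t−1=s, y−2=w, l−3=i, j−4=f, y−5=t.

swift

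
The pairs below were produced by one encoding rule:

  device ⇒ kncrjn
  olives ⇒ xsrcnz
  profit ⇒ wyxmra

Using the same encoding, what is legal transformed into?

The shift depends on letter class: consonant d→k is +7, but vowel e→n is +9. Vowels shift forward by 9 and consonants shift forward by 7.
Applying it to legal: l(cons)+7=s, e(vowel)+9=n, g(cons)+7=n, a(vowel)+9=j, l(cons)+7=s.

snnjs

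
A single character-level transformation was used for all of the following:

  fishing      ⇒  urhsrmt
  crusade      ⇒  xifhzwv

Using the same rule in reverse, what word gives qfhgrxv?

Each letter is replaced by its mirror in the alphabet: a↔z, b↔y, c↔x, and so on (the Atbash cipher).
Reversing it on qfhgrxv: q↔j, f↔u, h↔s, g↔t, r↔i, x↔c, v↔e.

justice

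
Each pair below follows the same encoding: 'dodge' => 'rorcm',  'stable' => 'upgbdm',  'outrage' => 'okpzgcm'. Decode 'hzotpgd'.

d(3)→r(17) and o(14)→o(14) fit y≡21x+6 (mod 26); the inverse of 21 mod 26 is 5. Each letter's alphabet position (a=0..z=25) is mapped through 21·x+6 mod 26 — an affine cipher.
Decoding hzotpgd: h(7)→5·(7−6)≡5=f; z(25)→5·(25−6)≡17=r; o(14)→5·(14−6)≡14=o; t(19)→5·(19−6)≡13=n; p(15)→5·(15−6)≡19=t; g(6)→5·(6−6)≡0=a; d(3)→5·(3−6)≡11=l (all mod 26).

frontal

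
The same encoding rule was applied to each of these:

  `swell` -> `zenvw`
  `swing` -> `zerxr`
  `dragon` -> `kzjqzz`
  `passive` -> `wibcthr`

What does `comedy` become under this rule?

In swell: s→z is +7, w→e is +8, e→n is +9, l→v is +10 — the shift increases by 1 each position. Each letter shifts forward by (position + 7), i.e. 7, 8, 9, … — the shift grows by one for each successive letter.
Applying it to comedy: c+7=j, o+8=w, m+9=v, e+10=o, d+11=o, y+12=k.

jwvook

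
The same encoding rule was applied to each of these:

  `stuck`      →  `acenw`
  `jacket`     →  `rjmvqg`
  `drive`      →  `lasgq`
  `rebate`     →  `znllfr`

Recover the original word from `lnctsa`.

Each letter shifts forward by (position + 8), i.e. 8, 9, 10, … — the shift grows by one for each successive letter.
Reversing it on lnctsa: l−8=d, n−9=e, c−10=s, t−11=i, s−12=g, a−13=n.

design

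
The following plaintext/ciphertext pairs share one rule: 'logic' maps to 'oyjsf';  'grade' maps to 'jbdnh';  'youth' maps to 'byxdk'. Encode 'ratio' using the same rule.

Shifts by position in logic: pos 0: l→o (+3), pos 1: o→y (+10), pos 2: g→j (+3), pos 3: i→s (+10) — repeating every 2. It's a Vigenère-style cipher with numeric key [3,10]: position i shifts by key[i mod 2].
On ratio: r+3=u, a+10=k, t+3=w, i+10=s, o+3=r.

ukwsr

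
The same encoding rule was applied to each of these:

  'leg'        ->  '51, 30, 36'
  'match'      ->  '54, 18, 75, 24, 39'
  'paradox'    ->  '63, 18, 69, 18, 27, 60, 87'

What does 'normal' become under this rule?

57, 60, 69, 54, 18, 51

l(#12)→51 and e(#5)→30: differences scale by 3, so n = 3·pos + 15. The formula is n = 3×(alphabet index, a=1) + 15.
For normal: n=14→57, o=15→60, r=18→69, m=13→54, a=1→18, l=12→51.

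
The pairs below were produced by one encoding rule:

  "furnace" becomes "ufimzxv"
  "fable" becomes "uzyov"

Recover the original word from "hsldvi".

Each pair mirrors across the alphabet (f↔u, u↔f, r↔i): positions sum to 25. This is the alphabet-reversal cipher (Atbash): a becomes z, b becomes y, etc.
Decoding hsldvi: h↔s, s↔h, l↔o, d↔w, v↔e, i↔r.

shower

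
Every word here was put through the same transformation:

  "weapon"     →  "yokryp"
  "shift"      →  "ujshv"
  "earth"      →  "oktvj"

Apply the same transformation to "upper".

The shift depends on letter class: consonant w→y is +2, but vowel e→o is +10. Vowels shift forward by 10 and consonants shift forward by 2.
On upper: u(vowel)+10=e, p(cons)+2=r, p(cons)+2=r, e(vowel)+10=o, r(cons)+2=t.

errot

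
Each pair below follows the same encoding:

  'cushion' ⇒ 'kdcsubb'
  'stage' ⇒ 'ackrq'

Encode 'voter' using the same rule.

dxdpd

In cushion: c→k is +8, u→d is +9, s→c is +10, h→s is +11 — the shift increases by 1 each position. Letter i (0-indexed) is shifted by i+8, so successive shifts are 8, 9, 10, ….
Applying it to voter: v+8=d, o+9=x, t+10=d, e+11=p, r+12=d.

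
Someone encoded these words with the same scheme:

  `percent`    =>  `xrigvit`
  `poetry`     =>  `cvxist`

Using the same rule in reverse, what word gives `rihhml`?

Two steps: reverse the string, then apply a Caesar shift of +4.
Undoing it on rihhml: shift back: r−4=n, i−4=e, h−4=d, h−4=d, m−4=i, l−4=h → neddih; then reverse → hidden.

hidden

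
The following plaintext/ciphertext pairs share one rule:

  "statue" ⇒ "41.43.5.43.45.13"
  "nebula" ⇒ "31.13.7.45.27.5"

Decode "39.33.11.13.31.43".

Each letter becomes 2×(its alphabet position, a=1..z=26) + 3.
Decoding 39.33.11.13.31.43: 39→(39−3)÷2=18=r, 33→(33−3)÷2=15=o, 11→(11−3)÷2=4=d, 13→(13−3)÷2=5=e, 31→(31−3)÷2=14=n, 43→(43−3)÷2=20=t.

rodent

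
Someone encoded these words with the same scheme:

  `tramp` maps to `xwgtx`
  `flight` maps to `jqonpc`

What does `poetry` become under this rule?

In tramp: t→x is +4, r→w is +5, a→g is +6, m→t is +7 — the shift increases by 1 each position. The shift increases by 1 at each position, starting from +4: 4, 5, 6, ….
Applying it to poetry: p+4=t, o+5=t, e+6=k, t+7=a, r+8=z, y+9=h.

ttkazh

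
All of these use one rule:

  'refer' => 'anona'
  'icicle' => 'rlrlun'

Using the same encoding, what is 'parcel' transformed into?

yjalnu

This is a Caesar cipher with shift 9.
For parcel: p+9=y, a+9=j, r+9=a, c+9=l, e+9=n, l+9=u.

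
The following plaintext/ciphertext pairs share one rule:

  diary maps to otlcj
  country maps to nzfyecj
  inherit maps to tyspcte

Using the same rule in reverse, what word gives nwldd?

Compare letters: d→o is +11, i→t is +11, a→l is +11 — a constant shift. This is a Caesar cipher with shift 11.
Decoding nwldd: n−11=c, w−11=l, l−11=a, d−11=s, d−11=s.

class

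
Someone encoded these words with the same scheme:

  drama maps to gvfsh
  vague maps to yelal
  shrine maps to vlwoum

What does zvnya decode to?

wrist

In drama: d→g is +3, r→v is +4, a→f is +5, m→s is +6 — the shift increases by 1 each position. The shift increases by 1 at each position, starting from +3: 3, 4, 5, ….
Reversing it on zvnya: z−3=w, v−4=r, n−5=i, y−6=s, a−7=t.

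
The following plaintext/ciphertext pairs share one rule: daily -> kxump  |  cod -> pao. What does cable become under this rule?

qxnmo

Read the word backwards and shift each letter +12.
Applying it to cable: reverse → elbac; then shift: e+12=q, l+12=x, b+12=n, a+12=m, c+12=o.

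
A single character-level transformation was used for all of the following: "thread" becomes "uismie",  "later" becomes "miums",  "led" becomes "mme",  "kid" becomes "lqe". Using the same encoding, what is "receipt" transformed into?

The shift depends on letter class: consonant t→u is +1, but vowel e→m is +8. Vowels shift forward by 8 and consonants shift forward by 1.
Applying it to receipt: r(cons)+1=s, e(vowel)+8=m, c(cons)+1=d, e(vowel)+8=m, i(vowel)+8=q, p(cons)+1=q, t(cons)+1=u.

smdmqqu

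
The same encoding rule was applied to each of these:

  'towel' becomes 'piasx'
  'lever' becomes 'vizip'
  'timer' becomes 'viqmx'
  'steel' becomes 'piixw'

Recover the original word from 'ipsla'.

The output letters match the input read backwards, each shifted +4: towel reversed is lewot. Two steps: reverse the string, then apply a Caesar shift of +4.
Reversing it on ipsla: shift back: i−4=e, p−4=l, s−4=o, l−4=h, a−4=w → elohw; then reverse → whole.

whole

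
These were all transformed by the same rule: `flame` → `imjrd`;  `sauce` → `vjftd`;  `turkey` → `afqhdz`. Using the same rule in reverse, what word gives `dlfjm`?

Treating letters as 0–25, the rule is x ↦ 5x + 9 (mod 26).
Reversing it on dlfjm: d(3)→21·(3−9)≡4=e; l(11)→21·(11−9)≡16=q; f(5)→21·(5−9)≡20=u; j(9)→21·(9−9)≡0=a; m(12)→21·(12−9)≡11=l (all mod 26).

equal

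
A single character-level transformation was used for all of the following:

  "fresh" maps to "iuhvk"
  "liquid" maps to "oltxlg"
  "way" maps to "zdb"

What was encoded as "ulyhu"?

river

This is a Caesar cipher with shift 3.
Undoing it on ulyhu: u−3=r, l−3=i, y−3=v, h−3=e, u−3=r.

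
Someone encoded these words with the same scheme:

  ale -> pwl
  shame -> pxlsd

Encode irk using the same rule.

vct

The output letters match the input read backwards, each shifted +11: ale reversed is ela. The word is reversed, then every letter is shifted forward by 11.
On irk: reverse → kri; then shift: k+11=v, r+11=c, i+11=t.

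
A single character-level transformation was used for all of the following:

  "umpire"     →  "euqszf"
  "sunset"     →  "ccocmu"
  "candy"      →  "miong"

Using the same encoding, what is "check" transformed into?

mpfms

Shifts by position in umpire: pos 0: u→e (+10), pos 1: m→u (+8), pos 2: p→q (+1), pos 3: i→s (+10), pos 4: r→z (+8), pos 5: e→f (+1) — repeating every 3. A repeating key of period 3 is used — shifts +10, +8, +1 over and over.
Applying it to check: c+10=m, h+8=p, e+1=f, c+10=m, k+8=s.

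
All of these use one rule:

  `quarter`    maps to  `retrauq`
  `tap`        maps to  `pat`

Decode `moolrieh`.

The word is simply reversed.
Undoing it on moolrieh: then reverse → heirloom.

heirloom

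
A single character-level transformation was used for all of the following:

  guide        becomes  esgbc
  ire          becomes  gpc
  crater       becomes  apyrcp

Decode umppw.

worry

Compare letters: g→e is +24, u→s is +24, i→g is +24 — a constant shift. It's a constant shift of +24 (ROT24).
Reversing it on umppw: u−24=w, m−24=o, p−24=r, p−24=r, w−24=y.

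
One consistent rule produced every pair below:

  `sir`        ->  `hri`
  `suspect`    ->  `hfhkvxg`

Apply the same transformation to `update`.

fkwzgv

Each letter is replaced by its mirror in the alphabet: a↔z, b↔y, c↔x, and so on (the Atbash cipher).
On update: u↔f, p↔k, d↔w, a↔z, t↔g, e↔v.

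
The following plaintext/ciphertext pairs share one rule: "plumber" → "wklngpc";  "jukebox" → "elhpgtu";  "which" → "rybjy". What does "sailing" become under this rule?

fdbkbqv

p(15)→w(22) and l(11)→k(10) fit y≡3x+3 (mod 26); the inverse of 3 mod 26 is 9. Treating letters as 0–25, the rule is x ↦ 3x + 3 (mod 26).
For sailing: s(18)→3·18+3≡5=f; a(0)→3·0+3≡3=d; i(8)→3·8+3≡1=b; l(11)→3·11+3≡10=k; i(8)→3·8+3≡1=b; n(13)→3·13+3≡16=q; g(6)→3·6+3≡21=v (all mod 26).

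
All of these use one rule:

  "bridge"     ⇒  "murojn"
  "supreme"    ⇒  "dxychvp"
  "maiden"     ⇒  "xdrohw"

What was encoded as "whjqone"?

The shifts repeat in a cycle of length 3: positions 0,1,… shift by +11, +3, +9, then the pattern repeats.
Undoing it on whjqone: w−11=l, h−3=e, j−9=a, q−11=f, o−3=l, n−9=e, e−11=t.

leaflet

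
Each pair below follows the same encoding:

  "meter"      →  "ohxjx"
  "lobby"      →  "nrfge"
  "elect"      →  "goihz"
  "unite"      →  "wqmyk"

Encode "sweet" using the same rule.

Letter i (0-indexed) is shifted by i+2, so successive shifts are 2, 3, 4, ….
For sweet: s+2=u, w+3=z, e+4=i, e+5=j, t+6=z.

uzijz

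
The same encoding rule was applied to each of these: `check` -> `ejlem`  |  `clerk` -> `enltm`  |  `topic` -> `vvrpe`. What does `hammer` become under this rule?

The shift depends on letter class: consonant c→e is +2, but vowel e→l is +7. The rule splits by letter class: vowels +7, consonants +2.
On hammer: h(cons)+2=j, a(vowel)+7=h, m(cons)+2=o, m(cons)+2=o, e(vowel)+7=l, r(cons)+2=t.

jhoolt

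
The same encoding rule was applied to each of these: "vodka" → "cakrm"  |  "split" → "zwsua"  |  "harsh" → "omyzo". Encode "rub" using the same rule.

The shift depends on letter class: consonant v→c is +7, but vowel o→a is +12. Two shifts are in play — +12 for a/e/i/o/u, +7 for every other letter.
Applying it to rub: r(cons)+7=y, u(vowel)+12=g, b(cons)+7=i.

ygi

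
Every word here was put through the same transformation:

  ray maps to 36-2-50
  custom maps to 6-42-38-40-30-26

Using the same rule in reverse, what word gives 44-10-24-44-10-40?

r(#18)→36 and a(#1)→2: differences scale by 2, so n = 2·pos + 0. Each letter becomes 2×(its alphabet position, a=1..z=26).
Undoing it on 44-10-24-44-10-40: 44→(44−0)÷2=22=v, 10→(10−0)÷2=5=e, 24→(24−0)÷2=12=l, 44→(44−0)÷2=22=v, 10→(10−0)÷2=5=e, 40→(40−0)÷2=20=t.

velvet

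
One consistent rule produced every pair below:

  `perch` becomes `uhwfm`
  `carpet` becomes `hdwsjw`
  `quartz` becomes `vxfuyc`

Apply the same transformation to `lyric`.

Shifts by position in perch: pos 0: p→u (+5), pos 1: e→h (+3), pos 2: r→w (+5), pos 3: c→f (+3) — repeating every 2. It's a Vigenère-style cipher with numeric key [5,3]: position i shifts by key[i mod 2].
Applying it to lyric: l+5=q, y+3=b, r+5=w, i+3=l, c+5=h.

qbwlh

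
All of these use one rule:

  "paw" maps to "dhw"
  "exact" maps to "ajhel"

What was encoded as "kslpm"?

field

The output letters match the input read backwards, each shifted +7: paw reversed is wap. Read the word backwards and shift each letter +7.
Reversing it on kslpm: shift back: k−7=d, s−7=l, l−7=e, p−7=i, m−7=f → dleif; then reverse → field.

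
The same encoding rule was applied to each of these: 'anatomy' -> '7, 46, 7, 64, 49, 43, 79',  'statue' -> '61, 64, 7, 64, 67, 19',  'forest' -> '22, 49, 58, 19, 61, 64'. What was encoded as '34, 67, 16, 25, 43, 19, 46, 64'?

a(#1)→7 and n(#14)→46: differences scale by 3, so n = 3·pos + 4. Each letter becomes 3×(its alphabet position, a=1..z=26) + 4.
Reversing it on 34, 67, 16, 25, 43, 19, 46, 64: 34→(34−4)÷3=10=j, 67→(67−4)÷3=21=u, 16→(16−4)÷3=4=d, 25→(25−4)÷3=7=g, 43→(43−4)÷3=13=m, 19→(19−4)÷3=5=e, 46→(46−4)÷3=14=n, 64→(64−4)÷3=20=t.

judgment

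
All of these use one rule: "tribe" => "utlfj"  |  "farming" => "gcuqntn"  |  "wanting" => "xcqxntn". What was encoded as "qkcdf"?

In tribe: t→u is +1, r→t is +2, i→l is +3, b→f is +4 — the shift increases by 1 each position. The shift increases by 1 at each position, starting from +1: 1, 2, 3, ….
Undoing it on qkcdf: q−1=p, k−2=i, c−3=z, d−4=z, f−5=a.

pizza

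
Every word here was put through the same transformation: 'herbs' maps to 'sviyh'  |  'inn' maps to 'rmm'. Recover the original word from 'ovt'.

Each pair mirrors across the alphabet (h↔s, e↔v, r↔i): positions sum to 25. Each letter is replaced by its mirror in the alphabet: a↔z, b↔y, c↔x, and so on (the Atbash cipher).
Undoing it on ovt: o↔l, v↔e, t↔g.

leg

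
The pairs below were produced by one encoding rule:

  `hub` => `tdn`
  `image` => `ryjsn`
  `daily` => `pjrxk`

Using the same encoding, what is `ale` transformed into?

jxn

The shift depends on letter class: consonant h→t is +12, but vowel u→d is +9. Vowels shift forward by 9 and consonants shift forward by 12.
Applying it to ale: a(vowel)+9=j, l(cons)+12=x, e(vowel)+9=n.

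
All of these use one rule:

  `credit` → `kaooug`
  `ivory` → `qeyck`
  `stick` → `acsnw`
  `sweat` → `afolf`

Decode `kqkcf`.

In credit: c→k is +8, r→a is +9, e→o is +10, d→o is +11 — the shift increases by 1 each position. Letter i (0-indexed) is shifted by i+8, so successive shifts are 8, 9, 10, ….
Decoding kqkcf: k−8=c, q−9=h, k−10=a, c−11=r, f−12=t.

chart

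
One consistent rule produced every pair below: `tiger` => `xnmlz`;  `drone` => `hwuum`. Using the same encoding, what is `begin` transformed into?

fjmpv

In tiger: t→x is +4, i→n is +5, g→m is +6, e→l is +7 — the shift increases by 1 each position. Each letter shifts forward by (position + 4), i.e. 4, 5, 6, … — the shift grows by one for each successive letter.
For begin: b+4=f, e+5=j, g+6=m, i+7=p, n+8=v.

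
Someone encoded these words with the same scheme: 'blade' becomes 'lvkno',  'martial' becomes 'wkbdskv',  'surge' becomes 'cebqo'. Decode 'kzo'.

Compare letters: b→l is +10, l→v is +10, a→k is +10 — a constant shift. It's a constant shift of +10 (ROT10).
Undoing it on kzo: k−10=a, z−10=p, o−10=e.

ape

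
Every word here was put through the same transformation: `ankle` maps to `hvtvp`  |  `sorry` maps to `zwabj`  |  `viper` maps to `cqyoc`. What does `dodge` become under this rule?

In ankle: a→h is +7, n→v is +8, k→t is +9, l→v is +10 — the shift increases by 1 each position. Each letter shifts forward by (position + 7), i.e. 7, 8, 9, … — the shift grows by one for each successive letter.
For dodge: d+7=k, o+8=w, d+9=m, g+10=q, e+11=p.

kwmqp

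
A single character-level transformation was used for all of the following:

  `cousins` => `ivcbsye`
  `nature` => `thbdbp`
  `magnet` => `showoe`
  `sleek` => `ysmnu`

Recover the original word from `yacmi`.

In cousins: c→i is +6, o→v is +7, u→c is +8, s→b is +9 — the shift increases by 1 each position. The shift increases by 1 at each position, starting from +6: 6, 7, 8, ….
Reversing it on yacmi: y−6=s, a−7=t, c−8=u, m−9=d, i−10=y.

study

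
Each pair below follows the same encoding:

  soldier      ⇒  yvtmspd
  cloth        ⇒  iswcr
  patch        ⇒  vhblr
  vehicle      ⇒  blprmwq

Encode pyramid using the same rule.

vfzjwtp

In soldier: s→y is +6, o→v is +7, l→t is +8, d→m is +9 — the shift increases by 1 each position. Letter i (0-indexed) is shifted by i+6, so successive shifts are 6, 7, 8, ….
Applying it to pyramid: p+6=v, y+7=f, r+8=z, a+9=j, m+10=w, i+11=t, d+12=p.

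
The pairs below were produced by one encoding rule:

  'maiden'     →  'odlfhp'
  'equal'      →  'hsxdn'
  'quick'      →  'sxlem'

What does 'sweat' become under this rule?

uyhdv

The shift depends on letter class: consonant m→o is +2, but vowel a→d is +3. Two shifts are in play — +3 for a/e/i/o/u, +2 for every other letter.
For sweat: s(cons)+2=u, w(cons)+2=y, e(vowel)+3=h, a(vowel)+3=d, t(cons)+2=v.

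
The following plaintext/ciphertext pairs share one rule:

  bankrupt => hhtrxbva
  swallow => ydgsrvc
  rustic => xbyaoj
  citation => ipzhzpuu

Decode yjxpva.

Shifts by position in bankrupt: pos 0: b→h (+6), pos 1: a→h (+7), pos 2: n→t (+6), pos 3: k→r (+7) — repeating every 2. The shifts repeat in a cycle of length 2: positions 0,1,… shift by +6, +7, then the pattern repeats.
Undoing it on yjxpva: y−6=s, j−7=c, x−6=r, p−7=i, v−6=p, a−7=t.

script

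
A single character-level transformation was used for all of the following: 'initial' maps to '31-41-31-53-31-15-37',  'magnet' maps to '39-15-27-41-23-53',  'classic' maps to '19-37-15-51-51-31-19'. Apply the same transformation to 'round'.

49-43-55-41-21

i(#9)→31 and n(#14)→41: differences scale by 2, so n = 2·pos + 13. Each letter becomes 2×(its alphabet position, a=1..z=26) + 13.
For round: r=18→49, o=15→43, u=21→55, n=14→41, d=4→21.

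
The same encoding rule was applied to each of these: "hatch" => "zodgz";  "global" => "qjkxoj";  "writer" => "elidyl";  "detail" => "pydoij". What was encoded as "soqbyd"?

h(7)→z(25) and a(0)→o(14) fit y≡9x+14 (mod 26); the inverse of 9 mod 26 is 3. Each letter's alphabet position (a=0..z=25) is mapped through 9·x+14 mod 26 — an affine cipher.
Reversing it on soqbyd: s(18)→3·(18−14)≡12=m; o(14)→3·(14−14)≡0=a; q(16)→3·(16−14)≡6=g; b(1)→3·(1−14)≡13=n; y(24)→3·(24−14)≡4=e; d(3)→3·(3−14)≡19=t (all mod 26).

magnet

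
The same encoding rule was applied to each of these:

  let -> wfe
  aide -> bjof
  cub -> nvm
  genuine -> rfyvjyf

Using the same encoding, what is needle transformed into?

The shift depends on letter class: consonant l→w is +11, but vowel e→f is +1. Vowels shift forward by 1 and consonants shift forward by 11.
Applying it to needle: n(cons)+11=y, e(vowel)+1=f, e(vowel)+1=f, d(cons)+11=o, l(cons)+11=w, e(vowel)+1=f.

yffowf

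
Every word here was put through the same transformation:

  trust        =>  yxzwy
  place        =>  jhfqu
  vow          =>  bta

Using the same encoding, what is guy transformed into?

The output letters match the input read backwards, each shifted +5: trust reversed is tsurt. Read the word backwards and shift each letter +5.
Applying it to guy: reverse → yug; then shift: y+5=d, u+5=z, g+5=l.

dzl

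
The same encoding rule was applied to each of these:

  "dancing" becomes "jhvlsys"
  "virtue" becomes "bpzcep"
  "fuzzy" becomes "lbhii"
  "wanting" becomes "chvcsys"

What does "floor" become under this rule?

lswxb

In dancing: d→j is +6, a→h is +7, n→v is +8, c→l is +9 — the shift increases by 1 each position. The shift increases by 1 at each position, starting from +6: 6, 7, 8, ….
Applying it to floor: f+6=l, l+7=s, o+8=w, o+9=x, r+10=b.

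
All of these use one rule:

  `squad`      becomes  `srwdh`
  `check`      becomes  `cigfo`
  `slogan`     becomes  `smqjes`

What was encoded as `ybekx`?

yacht

The shift increases by 1 at each position, starting from +0: 0, 1, 2, ….
Reversing it on ybekx: y−0=y, b−1=a, e−2=c, k−3=h, x−4=t.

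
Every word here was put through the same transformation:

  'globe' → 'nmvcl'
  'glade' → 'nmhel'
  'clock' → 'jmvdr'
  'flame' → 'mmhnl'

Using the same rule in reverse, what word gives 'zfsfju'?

select

It's a Vigenère-style cipher with numeric key [7,1]: position i shifts by key[i mod 2].
Decoding zfsfju: z−7=s, f−1=e, s−7=l, f−1=e, j−7=c, u−1=t.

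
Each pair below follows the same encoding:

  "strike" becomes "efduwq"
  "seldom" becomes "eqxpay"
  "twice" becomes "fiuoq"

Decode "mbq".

ape

Compare letters: s→e is +12, t→f is +12, r→d is +12 — a constant shift. Each letter is shifted forward by 12 in the alphabet (a Caesar shift of +12).
Decoding mbq: m−12=a, b−12=p, q−12=e.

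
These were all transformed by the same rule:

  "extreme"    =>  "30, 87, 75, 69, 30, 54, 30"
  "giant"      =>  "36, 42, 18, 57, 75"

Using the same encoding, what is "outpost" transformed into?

60, 78, 75, 63, 60, 72, 75

e(#5)→30 and x(#24)→87: differences scale by 3, so n = 3·pos + 15. The formula is n = 3×(alphabet index, a=1) + 15.
Applying it to outpost: o=15→60, u=21→78, t=20→75, p=16→63, o=15→60, s=19→72, t=20→75.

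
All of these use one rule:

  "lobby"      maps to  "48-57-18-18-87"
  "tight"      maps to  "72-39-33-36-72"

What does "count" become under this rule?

21-57-75-54-72

l(#12)→48 and o(#15)→57: differences scale by 3, so n = 3·pos + 12. With a=1..z=26, the number is 3·pos + 12.
On count: c=3→21, o=15→57, u=21→75, n=14→54, t=20→72.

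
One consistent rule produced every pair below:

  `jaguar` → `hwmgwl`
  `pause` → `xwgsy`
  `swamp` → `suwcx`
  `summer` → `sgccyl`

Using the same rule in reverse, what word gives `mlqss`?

gross

Each letter's alphabet position (a=0..z=25) is mapped through 7·x+22 mod 26 — an affine cipher.
Reversing it on mlqss: m(12)→15·(12−22)≡6=g; l(11)→15·(11−22)≡17=r; q(16)→15·(16−22)≡14=o; s(18)→15·(18−22)≡18=s; s(18)→15·(18−22)≡18=s (all mod 26).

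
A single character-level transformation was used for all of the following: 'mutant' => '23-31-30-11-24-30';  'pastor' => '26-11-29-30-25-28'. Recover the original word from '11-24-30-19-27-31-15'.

m is letter #13 and maps to 23: an offset of 10. Letters become their 1-based position plus 10 (so a→11, b→12, …).
Undoing it on 11-24-30-19-27-31-15: 11→(11−10)÷1=1=a, 24→(24−10)÷1=14=n, 30→(30−10)÷1=20=t, 19→(19−10)÷1=9=i, 27→(27−10)÷1=17=q, 31→(31−10)÷1=21=u, 15→(15−10)÷1=5=e.

antique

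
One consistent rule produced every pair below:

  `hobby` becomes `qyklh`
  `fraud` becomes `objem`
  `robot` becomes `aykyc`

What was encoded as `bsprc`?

sight

Shifts by position in hobby: pos 0: h→q (+9), pos 1: o→y (+10), pos 2: b→k (+9), pos 3: b→l (+10) — repeating every 2. It's a Vigenère-style cipher with numeric key [9,10]: position i shifts by key[i mod 2].
Decoding bsprc: b−9=s, s−10=i, p−9=g, r−10=h, c−9=t.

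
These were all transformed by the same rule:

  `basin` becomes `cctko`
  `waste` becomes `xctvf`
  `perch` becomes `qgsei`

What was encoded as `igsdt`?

herbs

Shifts by position in basin: pos 0: b→c (+1), pos 1: a→c (+2), pos 2: s→t (+1), pos 3: i→k (+2) — repeating every 2. It's a Vigenère-style cipher with numeric key [1,2]: position i shifts by key[i mod 2].
Decoding igsdt: i−1=h, g−2=e, s−1=r, d−2=b, t−1=s.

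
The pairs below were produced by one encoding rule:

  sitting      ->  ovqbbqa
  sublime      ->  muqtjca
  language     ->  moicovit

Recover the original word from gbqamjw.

The output letters match the input read backwards, each shifted +8: sitting reversed is gnittis. Two steps: reverse the string, then apply a Caesar shift of +8.
Undoing it on gbqamjw: shift back: g−8=y, b−8=t, q−8=i, a−8=s, m−8=e, j−8=b, w−8=o → ytisebo; then reverse → obesity.

obesity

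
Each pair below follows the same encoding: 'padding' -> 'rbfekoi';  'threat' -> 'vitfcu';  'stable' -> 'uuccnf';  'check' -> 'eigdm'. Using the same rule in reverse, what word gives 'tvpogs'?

runner

Shifts by position in padding: pos 0: p→r (+2), pos 1: a→b (+1), pos 2: d→f (+2), pos 3: d→e (+1) — repeating every 2. It's a Vigenère-style cipher with numeric key [2,1]: position i shifts by key[i mod 2].
Reversing it on tvpogs: t−2=r, v−1=u, p−2=n, o−1=n, g−2=e, s−1=r.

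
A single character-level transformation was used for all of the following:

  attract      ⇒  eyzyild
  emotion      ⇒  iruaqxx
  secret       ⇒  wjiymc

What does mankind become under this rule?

qftrqwn

In attract: a→e is +4, t→y is +5, t→z is +6, r→y is +7 — the shift increases by 1 each position. Each letter shifts forward by (position + 4), i.e. 4, 5, 6, … — the shift grows by one for each successive letter.
Applying it to mankind: m+4=q, a+5=f, n+6=t, k+7=r, i+8=q, n+9=w, d+10=n.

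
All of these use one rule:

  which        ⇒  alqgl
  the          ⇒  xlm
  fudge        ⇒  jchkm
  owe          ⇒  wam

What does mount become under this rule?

qwcrx

The shift depends on letter class: consonant w→a is +4, but vowel i→q is +8. Two shifts are in play — +8 for a/e/i/o/u, +4 for every other letter.
Applying it to mount: m(cons)+4=q, o(vowel)+8=w, u(vowel)+8=c, n(cons)+4=r, t(cons)+4=x.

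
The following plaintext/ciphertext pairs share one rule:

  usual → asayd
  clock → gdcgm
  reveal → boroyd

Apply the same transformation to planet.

u(20)→a(0) and s(18)→s(18) fit y≡17x+24 (mod 26); the inverse of 17 mod 26 is 23. This is an affine cipher: with a=0,…,z=25, each position x becomes (17x+24) mod 26.
Applying it to planet: p(15)→17·15+24≡19=t; l(11)→17·11+24≡3=d; a(0)→17·0+24≡24=y; n(13)→17·13+24≡11=l; e(4)→17·4+24≡14=o; t(19)→17·19+24≡9=j (all mod 26).

tdyloj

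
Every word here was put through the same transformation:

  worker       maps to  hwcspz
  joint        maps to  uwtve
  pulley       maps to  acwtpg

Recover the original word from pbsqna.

ethics

Shifts by position in worker: pos 0: w→h (+11), pos 1: o→w (+8), pos 2: r→c (+11), pos 3: k→s (+8) — repeating every 2. The shifts repeat in a cycle of length 2: positions 0,1,… shift by +11, +8, then the pattern repeats.
Undoing it on pbsqna: p−11=e, b−8=t, s−11=h, q−8=i, n−11=c, a−8=s.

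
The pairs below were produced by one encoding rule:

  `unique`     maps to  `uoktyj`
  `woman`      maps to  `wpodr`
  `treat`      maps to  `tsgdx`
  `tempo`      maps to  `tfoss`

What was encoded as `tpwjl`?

tough

In unique: u→u is +0, n→o is +1, i→k is +2, q→t is +3 — the shift increases by 1 each position. Letter i (0-indexed) is shifted by i+0, so successive shifts are 0, 1, 2, ….
Decoding tpwjl: t−0=t, p−1=o, w−2=u, j−3=g, l−4=h.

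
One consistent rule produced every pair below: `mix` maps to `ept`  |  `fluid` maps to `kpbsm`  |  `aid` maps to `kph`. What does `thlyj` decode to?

cream

The output letters match the input read backwards, each shifted +7: mix reversed is xim. The word is reversed, then every letter is shifted forward by 7.
Decoding thlyj: shift back: t−7=m, h−7=a, l−7=e, y−7=r, j−7=c → maerc; then reverse → cream.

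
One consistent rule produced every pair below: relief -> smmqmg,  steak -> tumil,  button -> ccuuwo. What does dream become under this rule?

esmin

Two shifts are in play — +8 for a/e/i/o/u, +1 for every other letter.
For dream: d(cons)+1=e, r(cons)+1=s, e(vowel)+8=m, a(vowel)+8=i, m(cons)+1=n.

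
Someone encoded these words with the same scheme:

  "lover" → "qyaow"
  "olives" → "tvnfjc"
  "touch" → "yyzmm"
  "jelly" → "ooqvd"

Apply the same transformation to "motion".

Shifts by position in lover: pos 0: l→q (+5), pos 1: o→y (+10), pos 2: v→a (+5), pos 3: e→o (+10) — repeating every 2. It's a Vigenère-style cipher with numeric key [5,10]: position i shifts by key[i mod 2].
For motion: m+5=r, o+10=y, t+5=y, i+10=s, o+5=t, n+10=x.

ryystx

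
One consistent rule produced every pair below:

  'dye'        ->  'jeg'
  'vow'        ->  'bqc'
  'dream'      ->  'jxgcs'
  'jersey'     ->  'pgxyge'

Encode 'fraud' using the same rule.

lxcwj

The shift depends on letter class: consonant d→j is +6, but vowel e→g is +2. Two shifts are in play — +2 for a/e/i/o/u, +6 for every other letter.
Applying it to fraud: f(cons)+6=l, r(cons)+6=x, a(vowel)+2=c, u(vowel)+2=w, d(cons)+6=j.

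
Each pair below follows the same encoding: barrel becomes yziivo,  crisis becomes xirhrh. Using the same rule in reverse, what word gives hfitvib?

surgery

Each pair mirrors across the alphabet (b↔y, a↔z, r↔i): positions sum to 25. Each letter is replaced by its mirror in the alphabet: a↔z, b↔y, c↔x, and so on (the Atbash cipher).
Reversing it on hfitvib: h↔s, f↔u, i↔r, t↔g, v↔e, i↔r, b↔y.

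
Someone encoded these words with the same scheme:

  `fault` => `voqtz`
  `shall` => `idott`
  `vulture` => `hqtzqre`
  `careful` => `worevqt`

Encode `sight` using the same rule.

iumdz

Each letter's alphabet position (a=0..z=25) is mapped through 17·x+14 mod 26 — an affine cipher.
For sight: s(18)→17·18+14≡8=i; i(8)→17·8+14≡20=u; g(6)→17·6+14≡12=m; h(7)→17·7+14≡3=d; t(19)→17·19+14≡25=z (all mod 26).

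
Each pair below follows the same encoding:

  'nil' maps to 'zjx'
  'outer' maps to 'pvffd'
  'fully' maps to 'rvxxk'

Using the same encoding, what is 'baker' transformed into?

nbwfd

The shift depends on letter class: consonant n→z is +12, but vowel i→j is +1. Two shifts are in play — +1 for a/e/i/o/u, +12 for every other letter.
On baker: b(cons)+12=n, a(vowel)+1=b, k(cons)+12=w, e(vowel)+1=f, r(cons)+12=d.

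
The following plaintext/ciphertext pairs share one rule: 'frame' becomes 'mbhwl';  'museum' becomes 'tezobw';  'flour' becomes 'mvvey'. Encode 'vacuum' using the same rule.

ckjebw

Shifts by position in frame: pos 0: f→m (+7), pos 1: r→b (+10), pos 2: a→h (+7), pos 3: m→w (+10) — repeating every 2. A repeating key of period 2 is used — shifts +7, +10 over and over.
On vacuum: v+7=c, a+10=k, c+7=j, u+10=e, u+7=b, m+10=w.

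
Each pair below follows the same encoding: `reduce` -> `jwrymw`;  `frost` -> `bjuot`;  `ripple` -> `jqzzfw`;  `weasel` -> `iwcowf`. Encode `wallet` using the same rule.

icffwt

r(17)→j(9) and e(4)→w(22) fit y≡5x+2 (mod 26); the inverse of 5 mod 26 is 21. Treating letters as 0–25, the rule is x ↦ 5x + 2 (mod 26).
Applying it to wallet: w(22)→5·22+2≡8=i; a(0)→5·0+2≡2=c; l(11)→5·11+2≡5=f; l(11)→5·11+2≡5=f; e(4)→5·4+2≡22=w; t(19)→5·19+2≡19=t (all mod 26).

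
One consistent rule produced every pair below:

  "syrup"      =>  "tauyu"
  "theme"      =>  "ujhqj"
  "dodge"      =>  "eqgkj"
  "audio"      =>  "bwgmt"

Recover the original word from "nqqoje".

monkey

In syrup: s→t is +1, y→a is +2, r→u is +3, u→y is +4 — the shift increases by 1 each position. Each letter shifts forward by (position + 1), i.e. 1, 2, 3, … — the shift grows by one for each successive letter.
Decoding nqqoje: n−1=m, q−2=o, q−3=n, o−4=k, j−5=e, e−6=y.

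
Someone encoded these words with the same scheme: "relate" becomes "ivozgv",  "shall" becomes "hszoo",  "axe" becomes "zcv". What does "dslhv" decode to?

Each pair mirrors across the alphabet (r↔i, e↔v, l↔o): positions sum to 25. Each letter is replaced by its mirror in the alphabet: a↔z, b↔y, c↔x, and so on (the Atbash cipher).
Decoding dslhv: d↔w, s↔h, l↔o, h↔s, v↔e.

whose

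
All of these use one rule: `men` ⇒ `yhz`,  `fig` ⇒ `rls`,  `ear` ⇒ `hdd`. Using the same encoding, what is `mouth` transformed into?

yrxft

The shift depends on letter class: consonant m→y is +12, but vowel e→h is +3. The rule splits by letter class: vowels +3, consonants +12.
For mouth: m(cons)+12=y, o(vowel)+3=r, u(vowel)+3=x, t(cons)+12=f, h(cons)+12=t.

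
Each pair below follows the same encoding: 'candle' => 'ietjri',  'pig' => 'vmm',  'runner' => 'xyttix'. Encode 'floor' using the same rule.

The shift depends on letter class: consonant c→i is +6, but vowel a→e is +4. The rule splits by letter class: vowels +4, consonants +6.
Applying it to floor: f(cons)+6=l, l(cons)+6=r, o(vowel)+4=s, o(vowel)+4=s, r(cons)+6=x.

lrssx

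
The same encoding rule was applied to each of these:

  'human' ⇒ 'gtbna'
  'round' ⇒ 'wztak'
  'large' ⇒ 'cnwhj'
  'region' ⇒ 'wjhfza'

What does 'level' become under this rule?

Treating letters as 0–25, the rule is x ↦ 25x + 13 (mod 26).
On level: l(11)→25·11+13≡2=c; e(4)→25·4+13≡9=j; v(21)→25·21+13≡18=s; e(4)→25·4+13≡9=j; l(11)→25·11+13≡2=c (all mod 26).

cjsjc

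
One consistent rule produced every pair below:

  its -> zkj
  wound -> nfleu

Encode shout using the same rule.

jyflk

Compare letters: i→z is +17, t→k is +17, s→j is +17 — a constant shift. Each letter is shifted forward by 17 in the alphabet (a Caesar shift of +17).
For shout: s+17=j, h+17=y, o+17=f, u+17=l, t+17=k.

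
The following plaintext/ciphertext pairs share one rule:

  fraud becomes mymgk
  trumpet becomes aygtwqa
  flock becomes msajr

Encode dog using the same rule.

The shift depends on letter class: consonant f→m is +7, but vowel a→m is +12. The rule splits by letter class: vowels +12, consonants +7.
Applying it to dog: d(cons)+7=k, o(vowel)+12=a, g(cons)+7=n.

kan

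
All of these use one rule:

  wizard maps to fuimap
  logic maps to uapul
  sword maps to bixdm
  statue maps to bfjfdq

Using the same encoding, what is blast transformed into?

Shifts by position in wizard: pos 0: w→f (+9), pos 1: i→u (+12), pos 2: z→i (+9), pos 3: a→m (+12) — repeating every 2. A repeating key of period 2 is used — shifts +9, +12 over and over.
On blast: b+9=k, l+12=x, a+9=j, s+12=e, t+9=c.

kxjec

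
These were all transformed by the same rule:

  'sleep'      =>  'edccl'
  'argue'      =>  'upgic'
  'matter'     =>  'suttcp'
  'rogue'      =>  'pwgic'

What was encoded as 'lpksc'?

prime

Treating letters as 0–25, the rule is x ↦ 15x + 20 (mod 26).
Reversing it on lpksc: l(11)→7·(11−20)≡15=p; p(15)→7·(15−20)≡17=r; k(10)→7·(10−20)≡8=i; s(18)→7·(18−20)≡12=m; c(2)→7·(2−20)≡4=e (all mod 26).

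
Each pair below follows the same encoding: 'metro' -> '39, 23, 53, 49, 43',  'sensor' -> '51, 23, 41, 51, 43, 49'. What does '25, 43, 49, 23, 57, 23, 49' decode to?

The formula is n = 2×(alphabet index, a=1) + 13.
Decoding 25, 43, 49, 23, 57, 23, 49: 25→(25−13)÷2=6=f, 43→(43−13)÷2=15=o, 49→(49−13)÷2=18=r, 23→(23−13)÷2=5=e, 57→(57−13)÷2=22=v, 23→(23−13)÷2=5=e, 49→(49−13)÷2=18=r.

forever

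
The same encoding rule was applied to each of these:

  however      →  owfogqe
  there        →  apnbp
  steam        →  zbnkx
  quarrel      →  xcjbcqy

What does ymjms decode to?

reach

In however: h→o is +7, o→w is +8, w→f is +9, e→o is +10 — the shift increases by 1 each position. Each letter shifts forward by (position + 7), i.e. 7, 8, 9, … — the shift grows by one for each successive letter.
Undoing it on ymjms: y−7=r, m−8=e, j−9=a, m−10=c, s−11=h.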